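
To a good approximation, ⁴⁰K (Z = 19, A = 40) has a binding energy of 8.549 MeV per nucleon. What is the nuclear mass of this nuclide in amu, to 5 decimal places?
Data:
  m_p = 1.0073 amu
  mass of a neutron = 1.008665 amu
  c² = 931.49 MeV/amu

39.95355 amu

Total binding energy = 40 × 8.549 = 341.960 MeV
Mass defect = 341.960 MeV / (931.49 MeV/amu) = 0.3671108 amu
Constituent mass = 19(1.0073) + 21(1.008665) = 40.320665 amu
Nuclear mass = 40.320665 − 0.3671108 = 39.9535542 amu ≈ 39.95355 amu (to 5 decimal places)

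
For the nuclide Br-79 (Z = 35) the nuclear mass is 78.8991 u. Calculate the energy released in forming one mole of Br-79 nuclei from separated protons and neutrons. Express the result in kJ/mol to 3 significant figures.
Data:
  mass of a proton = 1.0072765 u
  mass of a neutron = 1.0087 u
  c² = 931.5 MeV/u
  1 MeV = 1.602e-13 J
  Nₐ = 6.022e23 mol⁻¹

6.64e+10 kJ/mol

With 35 protons and 44 neutrons (A = 79):
Mass of separated nucleons = 35(1.0072765) + 44(1.0087) = 35.2546775 + 44.3828 = 79.6374775 u
Mass defect Δm = 79.6374775 − 78.8991 = 0.7383775 u
E_B = 0.7383775 × 931.5 = 687.799 MeV
Per nucleus in joules: 687.799 MeV × 1.602e-13 J/MeV = 1.1019e-10 J
Per mole: 1.1019e-10 J × 6.022e23 mol⁻¹ = 6.6356e+13 J/mol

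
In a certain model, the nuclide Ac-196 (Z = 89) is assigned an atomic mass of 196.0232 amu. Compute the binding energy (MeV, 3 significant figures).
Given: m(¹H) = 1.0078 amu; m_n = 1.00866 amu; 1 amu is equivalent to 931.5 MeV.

1490 MeV

With 89 protons and 107 neutrons (A = 196):
Σm = 89·m(¹H) + 107·m_n = 89.6942 + 107.92662 = 197.62082 amu
Δm = 197.62082 − 196.0232 = 1.59762 amu
Binding energy = Δm·c² = 1.59762 × 931.5 MeV/amu = 1488.18 MeV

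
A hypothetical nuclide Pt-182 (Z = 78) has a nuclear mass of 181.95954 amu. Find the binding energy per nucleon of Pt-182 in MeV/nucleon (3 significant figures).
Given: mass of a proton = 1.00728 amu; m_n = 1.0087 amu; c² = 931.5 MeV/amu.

7.74 MeV/nucleon

Z = 78, so N = A − Z = 182 − 78 = 104.
Mass of separated nucleons = 78(1.00728) + 104(1.0087) = 78.56784 + 104.9048 = 183.47264 amu
Δm = 183.47264 − 181.95954 = 1.51310 amu
Binding energy = Δm·c² = 1.51310 × 931.5 MeV/amu = 1409.45 MeV
BE/A = 1409.45 MeV / 182 = 7.744 MeV/nucleon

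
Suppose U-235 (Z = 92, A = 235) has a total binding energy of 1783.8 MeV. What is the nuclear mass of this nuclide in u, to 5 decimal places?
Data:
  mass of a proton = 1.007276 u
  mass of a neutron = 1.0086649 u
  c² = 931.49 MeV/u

234.99348 u

Mass defect = 1783.8 MeV / (931.49 MeV/u) = 1.9149964 u
Constituent mass = 92(1.007276) + 143(1.0086649) = 236.9084727 u
Nuclear mass = 236.9084727 − 1.9149964 = 234.9934763 u ≈ 234.99348 u (to 5 decimal places)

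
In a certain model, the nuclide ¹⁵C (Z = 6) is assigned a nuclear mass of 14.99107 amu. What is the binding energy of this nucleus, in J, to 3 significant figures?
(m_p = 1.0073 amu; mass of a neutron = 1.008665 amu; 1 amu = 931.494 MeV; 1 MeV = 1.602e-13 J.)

With 6 protons and 9 neutrons (A = 15):
Total constituent mass: 6 × 1.0073 + 9 × 1.008665 = 15.121785 amu
Mass defect Δm = 15.121785 − 14.99107 = 0.130715 amu
Converting to energy: 0.130715 amu × 931.494 MeV/amu = 121.760 MeV
In joules: 121.760 MeV × 1.602e-13 J/MeV = 1.9506e-11 J

1.95e-11 J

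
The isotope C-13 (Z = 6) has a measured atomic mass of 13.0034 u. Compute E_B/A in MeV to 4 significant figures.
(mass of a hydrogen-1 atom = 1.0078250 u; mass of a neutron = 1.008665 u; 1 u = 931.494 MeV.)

7.467 MeV/nucleon

Σm = 6·m(¹H) + 7·m_n = 6.0469500 + 7.060655 = 13.1076050 u
Mass defect Δm = 13.1076050 − 13.0034 = 0.1042050 u
E_B = 0.1042050 × 931.494 = 97.0663 MeV
Dividing by A = 13 gives 7.467 MeV per nucleon.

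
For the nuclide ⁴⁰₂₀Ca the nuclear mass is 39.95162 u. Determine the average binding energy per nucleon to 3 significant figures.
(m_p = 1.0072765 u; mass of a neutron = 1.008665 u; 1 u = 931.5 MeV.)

Mass of separated nucleons = 20(1.0072765) + 20(1.008665) = 20.1455300 + 20.173300 = 40.3188300 u
Δm = 40.3188300 − 39.95162 = 0.3672100 u
Binding energy = Δm·c² = 0.3672100 × 931.5 MeV/u = 342.056 MeV
BE/A = 342.056 MeV / 40 = 8.551 MeV/nucleon

8.55 MeV/nucleon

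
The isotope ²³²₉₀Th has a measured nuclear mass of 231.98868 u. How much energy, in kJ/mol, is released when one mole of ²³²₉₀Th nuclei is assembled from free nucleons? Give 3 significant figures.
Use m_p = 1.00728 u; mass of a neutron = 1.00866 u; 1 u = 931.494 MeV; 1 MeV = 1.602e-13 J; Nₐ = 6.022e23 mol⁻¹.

Mass of separated nucleons = 90(1.00728) + 142(1.00866) = 90.65520 + 143.22972 = 233.88492 u
The mass defect is 233.88492 − 231.98868 = 1.89624 u.
Binding energy = Δm·c² = 1.89624 × 931.494 MeV/u = 1766.34 MeV
Per nucleus in joules: 1766.34 MeV × 1.602e-13 J/MeV = 2.8297e-10 J
Per mole: 2.8297e-10 J × 6.022e23 mol⁻¹ = 1.7040e+14 J/mol

1.70e+11 kJ/mol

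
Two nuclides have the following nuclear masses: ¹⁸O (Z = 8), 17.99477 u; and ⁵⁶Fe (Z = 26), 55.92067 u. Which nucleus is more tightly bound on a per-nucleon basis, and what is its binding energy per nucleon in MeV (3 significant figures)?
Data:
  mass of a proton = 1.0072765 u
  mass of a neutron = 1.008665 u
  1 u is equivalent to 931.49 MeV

¹⁸O: Σm = 8(1.0072765) + 10(1.008665) = 18.1448620 u; Δm = 0.1500920 u; E_B = 139.81 MeV; E_B/A = 7.767 MeV
⁵⁶Fe: Σm = 26(1.0072765) + 30(1.008665) = 56.4491390 u; Δm = 0.5284690 u; E_B = 492.26 MeV; E_B/A = 8.790 MeV
⁵⁶Fe has the higher binding energy per nucleon, so it is the more tightly bound nucleus.

⁵⁶Fe; 8.79 MeV/nucleon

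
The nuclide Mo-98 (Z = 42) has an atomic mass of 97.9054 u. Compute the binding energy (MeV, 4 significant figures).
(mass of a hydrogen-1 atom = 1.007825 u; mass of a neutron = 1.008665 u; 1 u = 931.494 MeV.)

Z = 42, so N = A − Z = 98 − 42 = 56.
Total constituent mass: 42 × 1.007825 + 56 × 1.008665 = 98.813890 u
The mass defect is 98.813890 − 97.9054 = 0.908490 u.
Converting to energy: 0.908490 u × 931.494 MeV/u = 846.253 MeV

846.3 MeV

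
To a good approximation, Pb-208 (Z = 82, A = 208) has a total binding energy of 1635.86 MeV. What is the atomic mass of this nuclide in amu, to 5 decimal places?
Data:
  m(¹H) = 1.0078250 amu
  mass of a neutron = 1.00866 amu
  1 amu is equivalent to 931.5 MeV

207.97665 amu

Mass defect = 1635.86 MeV / (931.5 MeV/amu) = 1.7561567 amu
Constituent mass = 82(1.0078250) + 126(1.00866) = 209.7328100 amu
Atomic mass = 209.7328100 − 1.7561567 = 207.9766533 amu ≈ 207.97665 amu (to 5 decimal places)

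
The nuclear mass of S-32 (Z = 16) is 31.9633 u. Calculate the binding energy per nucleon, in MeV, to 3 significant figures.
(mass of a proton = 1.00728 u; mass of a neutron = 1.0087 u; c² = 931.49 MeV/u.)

Σm = 16·m_p + 16·m_n = 16.11648 + 16.1392 = 32.25568 u
Mass defect Δm = 32.25568 − 31.9633 = 0.29238 u
E_B = 0.29238 × 931.49 = 272.349 MeV
BE/A = 272.349 MeV / 32 = 8.511 MeV/nucleon

8.51 MeV/nucleon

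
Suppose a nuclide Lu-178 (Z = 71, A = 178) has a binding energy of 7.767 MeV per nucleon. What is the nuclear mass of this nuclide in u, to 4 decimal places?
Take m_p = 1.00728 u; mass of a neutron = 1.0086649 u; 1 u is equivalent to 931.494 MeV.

Total binding energy = 178 × 7.767 = 1382.526 MeV
Mass defect = 1382.526 MeV / (931.494 MeV/u) = 1.484203 u
Constituent mass = 71(1.00728) + 107(1.0086649) = 179.4440243 u
Nuclear mass = 179.4440243 − 1.484203 = 177.9598213 u ≈ 177.9598 u (to 4 decimal places)

177.9598 u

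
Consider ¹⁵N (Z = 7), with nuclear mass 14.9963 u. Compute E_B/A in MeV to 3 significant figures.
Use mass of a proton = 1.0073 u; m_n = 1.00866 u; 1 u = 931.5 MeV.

The nucleus contains 7 protons and 15 − 7 = 8 neutrons.
Total constituent mass: 7 × 1.0073 + 8 × 1.00866 = 15.12038 u
The mass defect is 15.12038 − 14.9963 = 0.12408 u.
Binding energy = Δm·c² = 0.12408 × 931.5 MeV/u = 115.581 MeV
Per nucleon: 115.581 / 15 = 7.705 MeV

7.71 MeV/nucleon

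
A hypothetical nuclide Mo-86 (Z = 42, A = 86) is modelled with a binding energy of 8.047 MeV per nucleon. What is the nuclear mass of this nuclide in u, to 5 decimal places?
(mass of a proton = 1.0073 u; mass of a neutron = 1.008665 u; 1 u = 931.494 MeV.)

85.94492 u

Total binding energy = 86 × 8.047 = 692.042 MeV
Mass defect = 692.042 MeV / (931.494 MeV/u) = 0.7429377 u
Constituent mass = 42(1.0073) + 44(1.008665) = 86.687860 u
Nuclear mass = 86.687860 − 0.7429377 = 85.9449223 u ≈ 85.94492 u (to 5 decimal places)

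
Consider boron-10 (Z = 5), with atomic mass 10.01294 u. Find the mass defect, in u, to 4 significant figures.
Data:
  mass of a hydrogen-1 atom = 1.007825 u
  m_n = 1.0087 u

0.06969 u

Σm = 5·m(¹H) + 5·m_n = 5.039125 + 5.0435 = 10.082625 u
Mass defect Δm = 10.082625 − 10.01294 = 0.069685 u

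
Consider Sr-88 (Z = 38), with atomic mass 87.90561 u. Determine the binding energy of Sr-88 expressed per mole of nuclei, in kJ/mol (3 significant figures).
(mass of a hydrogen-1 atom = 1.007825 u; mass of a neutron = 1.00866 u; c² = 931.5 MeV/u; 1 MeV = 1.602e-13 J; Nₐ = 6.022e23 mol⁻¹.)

7.41e+10 kJ/mol

Σm = 38·m(¹H) + 50·m_n = 38.297350 + 50.43300 = 88.730350 u
Mass defect Δm = 88.730350 − 87.90561 = 0.824740 u
Converting to energy: 0.824740 u × 931.5 MeV/u = 768.245 MeV
Per nucleus in joules: 768.245 MeV × 1.602e-13 J/MeV = 1.2307e-10 J
Per mole: 1.2307e-10 J × 6.022e23 mol⁻¹ = 7.4113e+13 J/mol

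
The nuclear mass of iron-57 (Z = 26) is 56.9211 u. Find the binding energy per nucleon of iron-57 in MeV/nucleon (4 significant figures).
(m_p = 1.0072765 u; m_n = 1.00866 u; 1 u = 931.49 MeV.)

8.768 MeV/nucleon

The nucleus contains 26 protons and 57 − 26 = 31 neutrons.
Σm = 26·m_p + 31·m_n = 26.1891890 + 31.26846 = 57.4576490 u
Δm = 57.4576490 − 56.9211 = 0.5365490 u
Converting to energy: 0.5365490 u × 931.49 MeV/u = 499.790 MeV
BE/A = 499.790 MeV / 57 = 8.768 MeV/nucleon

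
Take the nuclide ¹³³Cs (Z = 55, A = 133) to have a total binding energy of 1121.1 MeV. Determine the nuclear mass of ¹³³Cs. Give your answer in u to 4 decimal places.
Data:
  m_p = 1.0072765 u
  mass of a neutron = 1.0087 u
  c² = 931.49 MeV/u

Mass defect = 1121.1 MeV / (931.49 MeV/u) = 1.203556 u
Constituent mass = 55(1.0072765) + 78(1.0087) = 134.0788075 u
Nuclear mass = 134.0788075 − 1.203556 = 132.8752515 u ≈ 132.8753 u (to 4 decimal places)

132.8753 u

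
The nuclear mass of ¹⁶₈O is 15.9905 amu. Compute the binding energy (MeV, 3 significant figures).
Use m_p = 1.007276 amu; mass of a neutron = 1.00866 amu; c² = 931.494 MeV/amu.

128 MeV

Z = 8, so N = A − Z = 16 − 8 = 8.
Mass of separated nucleons = 8(1.007276) + 8(1.00866) = 8.058208 + 8.06928 = 16.127488 amu
Mass defect Δm = 16.127488 − 15.9905 = 0.136988 amu
E_B = 0.136988 × 931.494 = 127.604 MeV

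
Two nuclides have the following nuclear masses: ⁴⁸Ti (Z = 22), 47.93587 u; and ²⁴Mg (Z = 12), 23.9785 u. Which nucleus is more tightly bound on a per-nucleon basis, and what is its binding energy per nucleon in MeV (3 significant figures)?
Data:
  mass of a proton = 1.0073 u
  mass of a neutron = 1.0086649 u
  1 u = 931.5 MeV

⁴⁸Ti: Σm = 22(1.0073) + 26(1.0086649) = 48.3858874 u; Δm = 0.4500174 u; E_B = 419.19 MeV; E_B/A = 8.733 MeV
²⁴Mg: Σm = 12(1.0073) + 12(1.0086649) = 24.1915788 u; Δm = 0.2130788 u; E_B = 198.48 MeV; E_B/A = 8.270 MeV
⁴⁸Ti has the higher binding energy per nucleon, so it is the more tightly bound nucleus.

⁴⁸Ti; 8.73 MeV/nucleon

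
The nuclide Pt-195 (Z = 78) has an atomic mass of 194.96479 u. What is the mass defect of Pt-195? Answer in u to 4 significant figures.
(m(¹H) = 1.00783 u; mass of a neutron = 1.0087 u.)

Σm = 78·m(¹H) + 117·m_n = 78.61074 + 118.0179 = 196.62864 u
Δm = 196.62864 − 194.96479 = 1.66385 u

1.664 u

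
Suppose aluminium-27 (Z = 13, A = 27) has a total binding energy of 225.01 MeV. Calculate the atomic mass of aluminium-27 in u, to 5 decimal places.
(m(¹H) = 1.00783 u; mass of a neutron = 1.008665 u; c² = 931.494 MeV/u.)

26.98154 u

Mass defect = 225.01 MeV / (931.494 MeV/u) = 0.2415582 u
Constituent mass = 13(1.00783) + 14(1.008665) = 27.223100 u
Atomic mass = 27.223100 − 0.2415582 = 26.9815418 u ≈ 26.98154 u (to 5 decimal places)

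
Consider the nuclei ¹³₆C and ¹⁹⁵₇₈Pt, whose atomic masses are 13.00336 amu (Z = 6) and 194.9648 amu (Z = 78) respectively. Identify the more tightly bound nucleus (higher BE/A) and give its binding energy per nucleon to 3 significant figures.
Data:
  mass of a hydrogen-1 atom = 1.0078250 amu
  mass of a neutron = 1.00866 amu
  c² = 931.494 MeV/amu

¹³₆C: Σm = 6(1.0078250) + 7(1.00866) = 13.1075700 amu; Δm = 0.1042100 amu; E_B = 97.071 MeV; E_B/A = 7.467 MeV
¹⁹⁵₇₈Pt: Σm = 78(1.0078250) + 117(1.00866) = 196.6235700 amu; Δm = 1.6587700 amu; E_B = 1545.1 MeV; E_B/A = 7.924 MeV
¹⁹⁵₇₈Pt has the higher binding energy per nucleon, so it is the more tightly bound nucleus.

¹⁹⁵₇₈Pt; 7.92 MeV/nucleon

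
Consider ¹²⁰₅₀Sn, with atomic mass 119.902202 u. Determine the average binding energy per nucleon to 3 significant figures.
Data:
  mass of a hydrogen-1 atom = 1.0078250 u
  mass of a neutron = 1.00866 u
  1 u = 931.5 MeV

Z = 50, so N = A − Z = 120 − 50 = 70.
Σm = 50·m(¹H) + 70·m_n = 50.3912500 + 70.60620 = 120.9974500 u
Mass defect Δm = 120.9974500 − 119.902202 = 1.0952480 u
Binding energy = Δm·c² = 1.0952480 × 931.5 MeV/u = 1020.22 MeV
Per nucleon: 1020.22 / 120 = 8.502 MeV

8.50 MeV/nucleon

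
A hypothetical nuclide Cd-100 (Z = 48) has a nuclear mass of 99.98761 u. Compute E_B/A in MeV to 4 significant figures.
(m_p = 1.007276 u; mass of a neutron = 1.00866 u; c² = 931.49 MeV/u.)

The nucleus contains 48 protons and 100 − 48 = 52 neutrons.
Mass of separated nucleons = 48(1.007276) + 52(1.00866) = 48.349248 + 52.45032 = 100.799568 u
Mass defect Δm = 100.799568 − 99.98761 = 0.811958 u
Binding energy = Δm·c² = 0.811958 × 931.49 MeV/u = 756.331 MeV
BE/A = 756.331 MeV / 100 = 7.563 MeV/nucleon

7.563 MeV/nucleon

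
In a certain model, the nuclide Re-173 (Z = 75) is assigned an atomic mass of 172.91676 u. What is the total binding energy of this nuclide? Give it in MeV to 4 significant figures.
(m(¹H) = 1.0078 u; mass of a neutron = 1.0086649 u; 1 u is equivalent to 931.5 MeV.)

Mass of separated nucleons = 75(1.0078) + 98(1.0086649) = 75.5850 + 98.8491602 = 174.4341602 u
Δm = 174.4341602 − 172.91676 = 1.5174002 u
Converting to energy: 1.5174002 u × 931.5 MeV/u = 1413.46 MeV

1413 MeV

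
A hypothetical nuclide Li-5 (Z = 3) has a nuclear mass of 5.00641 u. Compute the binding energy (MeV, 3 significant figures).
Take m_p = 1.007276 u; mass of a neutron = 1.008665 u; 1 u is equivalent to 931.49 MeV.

30.5 MeV

Mass of separated nucleons = 3(1.007276) + 2(1.008665) = 3.021828 + 2.017330 = 5.039158 u
Mass defect Δm = 5.039158 − 5.00641 = 0.032748 u
Converting to energy: 0.032748 u × 931.49 MeV/u = 30.5044 MeV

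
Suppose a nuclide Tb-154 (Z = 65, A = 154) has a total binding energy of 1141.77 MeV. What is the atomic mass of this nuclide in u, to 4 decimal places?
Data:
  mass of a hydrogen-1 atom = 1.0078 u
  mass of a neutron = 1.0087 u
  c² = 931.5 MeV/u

Mass defect = 1141.77 MeV / (931.5 MeV/u) = 1.225733 u
Constituent mass = 65(1.0078) + 89(1.0087) = 155.2813 u
Atomic mass = 155.2813 − 1.225733 = 154.055567 u ≈ 154.0556 u (to 4 decimal places)

154.0556 u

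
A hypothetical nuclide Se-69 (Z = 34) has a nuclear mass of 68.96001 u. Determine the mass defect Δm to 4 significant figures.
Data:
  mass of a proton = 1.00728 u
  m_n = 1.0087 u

The nucleus contains 34 protons and 69 − 34 = 35 neutrons.
Σm = 34·m_p + 35·m_n = 34.24752 + 35.3045 = 69.55202 u
The mass defect is 69.55202 − 68.96001 = 0.59201 u.

0.5920 u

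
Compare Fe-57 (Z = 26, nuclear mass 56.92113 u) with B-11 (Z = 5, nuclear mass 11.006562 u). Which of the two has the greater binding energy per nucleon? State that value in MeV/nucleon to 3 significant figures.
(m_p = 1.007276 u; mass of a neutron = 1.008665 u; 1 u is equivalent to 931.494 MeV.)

Fe-57: Σm = 26(1.007276) + 31(1.008665) = 57.457791 u; Δm = 0.536661 u; E_B = 499.90 MeV; E_B/A = 8.770 MeV
B-11: Σm = 5(1.007276) + 6(1.008665) = 11.088370 u; Δm = 0.081808 u; E_B = 76.204 MeV; E_B/A = 6.928 MeV
Fe-57 has the higher binding energy per nucleon, so it is the more tightly bound nucleus.

Fe-57; 8.77 MeV/nucleon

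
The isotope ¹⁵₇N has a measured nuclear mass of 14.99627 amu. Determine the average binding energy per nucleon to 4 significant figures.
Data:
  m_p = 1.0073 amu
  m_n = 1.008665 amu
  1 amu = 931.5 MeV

7.710 MeV/nucleon

Total constituent mass: 7 × 1.0073 + 8 × 1.008665 = 15.120420 amu
Δm = 15.120420 − 14.99627 = 0.124150 amu
E_B = 0.124150 × 931.5 = 115.646 MeV
Per nucleon: 115.646 / 15 = 7.710 MeV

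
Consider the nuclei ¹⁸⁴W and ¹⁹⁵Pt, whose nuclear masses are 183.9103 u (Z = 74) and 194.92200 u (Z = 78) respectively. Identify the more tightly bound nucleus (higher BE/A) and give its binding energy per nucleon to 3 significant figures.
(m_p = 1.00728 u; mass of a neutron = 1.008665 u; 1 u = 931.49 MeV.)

¹⁸⁴W; 8.01 MeV/nucleon

¹⁸⁴W: Σm = 74(1.00728) + 110(1.008665) = 185.491870 u; Δm = 1.581570 u; E_B = 1473.2 MeV; E_B/A = 8.007 MeV
¹⁹⁵Pt: Σm = 78(1.00728) + 117(1.008665) = 196.581645 u; Δm = 1.659645 u; E_B = 1545.9 MeV; E_B/A = 7.928 MeV
¹⁸⁴W has the higher binding energy per nucleon, so it is the more tightly bound nucleus.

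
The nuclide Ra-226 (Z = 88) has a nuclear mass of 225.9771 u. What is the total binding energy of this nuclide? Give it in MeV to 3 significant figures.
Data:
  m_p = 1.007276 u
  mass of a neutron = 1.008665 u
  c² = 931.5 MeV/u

1730 MeV

Z = 88, so N = A − Z = 226 − 88 = 138.
Mass of separated nucleons = 88(1.007276) + 138(1.008665) = 88.640288 + 139.195770 = 227.836058 u
The mass defect is 227.836058 − 225.9771 = 1.858958 u.
Binding energy = Δm·c² = 1.858958 × 931.5 MeV/u = 1731.62 MeV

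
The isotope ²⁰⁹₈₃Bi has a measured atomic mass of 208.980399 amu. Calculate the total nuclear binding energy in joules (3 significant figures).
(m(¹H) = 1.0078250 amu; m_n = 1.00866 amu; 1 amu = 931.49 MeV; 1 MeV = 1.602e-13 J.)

2.63e-10 J

Mass of separated nucleons = 83(1.0078250) + 126(1.00866) = 83.6494750 + 127.09116 = 210.7406350 amu
The mass defect is 210.7406350 − 208.980399 = 1.7602360 amu.
Binding energy = Δm·c² = 1.7602360 × 931.49 MeV/amu = 1639.64 MeV
In joules: 1639.64 MeV × 1.602e-13 J/MeV = 2.6267e-10 J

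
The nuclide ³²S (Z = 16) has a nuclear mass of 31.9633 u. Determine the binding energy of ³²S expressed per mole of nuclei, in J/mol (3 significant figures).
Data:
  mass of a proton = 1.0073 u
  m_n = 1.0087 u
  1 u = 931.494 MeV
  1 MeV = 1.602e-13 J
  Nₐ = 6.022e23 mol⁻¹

2.63e+13 J/mol

Z = 16, so N = A − Z = 32 − 16 = 16.
Mass of separated nucleons = 16(1.0073) + 16(1.0087) = 16.1168 + 16.1392 = 32.2560 u
The mass defect is 32.2560 − 31.9633 = 0.2927 u.
E_B = 0.2927 × 931.494 = 272.648 MeV
Per nucleus in joules: 272.648 MeV × 1.602e-13 J/MeV = 4.3678e-11 J
Per mole: 4.3678e-11 J × 6.022e23 mol⁻¹ = 2.6303e+13 J/mol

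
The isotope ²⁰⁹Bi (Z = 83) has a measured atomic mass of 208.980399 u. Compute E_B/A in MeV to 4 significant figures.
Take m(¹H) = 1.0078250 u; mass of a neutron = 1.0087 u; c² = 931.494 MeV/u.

7.868 MeV/nucleon

Mass of separated nucleons = 83(1.0078250) + 126(1.0087) = 83.6494750 + 127.0962 = 210.7456750 u
Δm = 210.7456750 − 208.980399 = 1.7652760 u
E_B = 1.7652760 × 931.494 = 1644.34 MeV
Per nucleon: 1644.34 / 209 = 7.868 MeV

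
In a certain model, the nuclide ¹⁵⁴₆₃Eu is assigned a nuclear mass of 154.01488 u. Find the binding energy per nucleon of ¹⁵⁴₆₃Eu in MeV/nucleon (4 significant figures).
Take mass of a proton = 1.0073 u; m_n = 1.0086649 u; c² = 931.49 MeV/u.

7.461 MeV/nucleon

The nucleus contains 63 protons and 154 − 63 = 91 neutrons.
Σm = 63·m_p + 91·m_n = 63.4599 + 91.7885059 = 155.2484059 u
The mass defect is 155.2484059 − 154.01488 = 1.2335259 u.
Binding energy = Δm·c² = 1.2335259 × 931.49 MeV/u = 1149.02 MeV
BE/A = 1149.02 MeV / 154 = 7.461 MeV/nucleon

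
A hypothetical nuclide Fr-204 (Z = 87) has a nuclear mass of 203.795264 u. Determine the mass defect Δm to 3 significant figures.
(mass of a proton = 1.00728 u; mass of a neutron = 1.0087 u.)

With 87 protons and 117 neutrons (A = 204):
Mass of separated nucleons = 87(1.00728) + 117(1.0087) = 87.63336 + 118.0179 = 205.65126 u
Δm = 205.65126 − 203.795264 = 1.855996 u

1.86 u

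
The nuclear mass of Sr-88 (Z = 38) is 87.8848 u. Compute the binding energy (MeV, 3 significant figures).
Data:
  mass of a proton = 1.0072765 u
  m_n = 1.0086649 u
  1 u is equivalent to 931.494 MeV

768 MeV

Z = 38, so N = A − Z = 88 − 38 = 50.
Σm = 38·m_p + 50·m_n = 38.2765070 + 50.4332450 = 88.7097520 u
Δm = 88.7097520 − 87.8848 = 0.8249520 u
Converting to energy: 0.8249520 u × 931.494 MeV/u = 768.438 MeV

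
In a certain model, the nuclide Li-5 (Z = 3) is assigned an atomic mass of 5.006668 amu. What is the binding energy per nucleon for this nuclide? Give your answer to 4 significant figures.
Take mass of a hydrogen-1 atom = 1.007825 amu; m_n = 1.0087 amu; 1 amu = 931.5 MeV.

Mass of separated nucleons = 3(1.007825) + 2(1.0087) = 3.023475 + 2.0174 = 5.040875 amu
Mass defect Δm = 5.040875 − 5.006668 = 0.034207 amu
Converting to energy: 0.034207 amu × 931.5 MeV/amu = 31.8638 MeV
Per nucleon: 31.8638 / 5 = 6.373 MeV

6.373 MeV/nucleon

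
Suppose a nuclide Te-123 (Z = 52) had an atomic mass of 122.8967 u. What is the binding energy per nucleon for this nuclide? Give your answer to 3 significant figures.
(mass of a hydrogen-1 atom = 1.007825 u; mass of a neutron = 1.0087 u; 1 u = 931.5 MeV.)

Total constituent mass: 52 × 1.007825 + 71 × 1.0087 = 124.024600 u
Mass defect Δm = 124.024600 − 122.8967 = 1.127900 u
Converting to energy: 1.127900 u × 931.5 MeV/u = 1050.64 MeV
Per nucleon: 1050.64 / 123 = 8.542 MeV

8.54 MeV/nucleon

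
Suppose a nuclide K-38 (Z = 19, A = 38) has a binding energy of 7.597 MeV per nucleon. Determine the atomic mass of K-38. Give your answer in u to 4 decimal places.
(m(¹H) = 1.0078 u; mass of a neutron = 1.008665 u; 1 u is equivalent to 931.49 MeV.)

38.0029 u

Total binding energy = 38 × 7.597 = 288.686 MeV
Mass defect = 288.686 MeV / (931.49 MeV/u) = 0.309919 u
Constituent mass = 19(1.0078) + 19(1.008665) = 38.312835 u
Atomic mass = 38.312835 − 0.309919 = 38.002916 u ≈ 38.0029 u (to 4 decimal places)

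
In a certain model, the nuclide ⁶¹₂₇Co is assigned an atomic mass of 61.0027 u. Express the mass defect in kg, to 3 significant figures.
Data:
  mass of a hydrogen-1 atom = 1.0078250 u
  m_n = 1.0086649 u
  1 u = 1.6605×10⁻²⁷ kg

8.36e-28 kg

Σm = 27·m(¹H) + 34·m_n = 27.2112750 + 34.2946066 = 61.5058816 u
Δm = 61.5058816 − 61.0027 = 0.5031816 u
In SI units: 0.5031816 u × 1.6605×10⁻²⁷ kg/u = 8.3553e-28 kg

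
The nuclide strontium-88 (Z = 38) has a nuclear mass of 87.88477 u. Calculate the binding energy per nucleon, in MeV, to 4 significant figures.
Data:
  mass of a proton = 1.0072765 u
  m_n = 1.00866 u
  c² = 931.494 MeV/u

The nucleus contains 38 protons and 88 − 38 = 50 neutrons.
Mass of separated nucleons = 38(1.0072765) + 50(1.00866) = 38.2765070 + 50.43300 = 88.7095070 u
Δm = 88.7095070 − 87.88477 = 0.8247370 u
Binding energy = Δm·c² = 0.8247370 × 931.494 MeV/u = 768.238 MeV
Dividing by A = 88 gives 8.730 MeV per nucleon.

8.730 MeV/nucleon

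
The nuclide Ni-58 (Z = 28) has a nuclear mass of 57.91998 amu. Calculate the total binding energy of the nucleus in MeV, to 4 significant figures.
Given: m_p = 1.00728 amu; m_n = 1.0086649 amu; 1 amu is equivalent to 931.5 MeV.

Σm = 28·m_p + 30·m_n = 28.20384 + 30.2599470 = 58.4637870 amu
Mass defect Δm = 58.4637870 − 57.91998 = 0.5438070 amu
Converting to energy: 0.5438070 amu × 931.5 MeV/amu = 506.556 MeV

506.6 MeV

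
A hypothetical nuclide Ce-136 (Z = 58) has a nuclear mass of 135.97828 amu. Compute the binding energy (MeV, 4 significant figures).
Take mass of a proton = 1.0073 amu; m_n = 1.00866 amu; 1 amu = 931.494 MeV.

The nucleus contains 58 protons and 136 − 58 = 78 neutrons.
Total constituent mass: 58 × 1.0073 + 78 × 1.00866 = 137.09888 amu
Δm = 137.09888 − 135.97828 = 1.12060 amu
Converting to energy: 1.12060 amu × 931.494 MeV/amu = 1043.83 MeV

1044 MeV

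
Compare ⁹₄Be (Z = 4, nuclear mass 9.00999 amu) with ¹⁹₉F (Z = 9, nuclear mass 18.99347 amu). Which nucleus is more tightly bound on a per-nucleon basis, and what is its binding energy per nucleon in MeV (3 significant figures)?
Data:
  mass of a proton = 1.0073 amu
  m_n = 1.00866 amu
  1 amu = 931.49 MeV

¹⁹₉F; 7.79 MeV/nucleon

⁹₄Be: Σm = 4(1.0073) + 5(1.00866) = 9.07250 amu; Δm = 0.06251 amu; E_B = 58.227 MeV; E_B/A = 6.470 MeV
¹⁹₉F: Σm = 9(1.0073) + 10(1.00866) = 19.15230 amu; Δm = 0.15883 amu; E_B = 147.95 MeV; E_B/A = 7.787 MeV
¹⁹₉F has the higher binding energy per nucleon, so it is the more tightly bound nucleus.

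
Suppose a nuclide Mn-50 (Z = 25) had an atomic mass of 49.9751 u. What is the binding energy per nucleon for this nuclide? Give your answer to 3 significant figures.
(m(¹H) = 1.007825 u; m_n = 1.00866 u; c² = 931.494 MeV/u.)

8.14 MeV/nucleon

Total constituent mass: 25 × 1.007825 + 25 × 1.00866 = 50.412125 u
The mass defect is 50.412125 − 49.9751 = 0.437025 u.
E_B = 0.437025 × 931.494 = 407.086 MeV
BE/A = 407.086 MeV / 50 = 8.142 MeV/nucleon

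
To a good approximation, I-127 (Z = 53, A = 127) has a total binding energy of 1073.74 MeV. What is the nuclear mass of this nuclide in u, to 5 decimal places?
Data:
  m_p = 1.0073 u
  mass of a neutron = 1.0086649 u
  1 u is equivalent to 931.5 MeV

126.87540 u

Mass defect = 1073.74 MeV / (931.5 MeV/u) = 1.1526999 u
Constituent mass = 53(1.0073) + 74(1.0086649) = 128.0281026 u
Nuclear mass = 128.0281026 − 1.1526999 = 126.8754027 u ≈ 126.87540 u (to 5 decimal places)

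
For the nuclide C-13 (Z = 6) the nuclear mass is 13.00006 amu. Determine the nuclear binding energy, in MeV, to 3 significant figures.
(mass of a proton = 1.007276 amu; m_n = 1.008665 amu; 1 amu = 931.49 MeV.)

With 6 protons and 7 neutrons (A = 13):
Total constituent mass: 6 × 1.007276 + 7 × 1.008665 = 13.104311 amu
Δm = 13.104311 − 13.00006 = 0.104251 amu
Binding energy = Δm·c² = 0.104251 × 931.49 MeV/amu = 97.1088 MeV

97.1 MeV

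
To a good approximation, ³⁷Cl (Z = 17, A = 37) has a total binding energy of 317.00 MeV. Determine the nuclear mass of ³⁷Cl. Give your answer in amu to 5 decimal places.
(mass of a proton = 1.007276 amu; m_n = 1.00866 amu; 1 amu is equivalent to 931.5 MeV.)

Mass defect = 317.00 MeV / (931.5 MeV/amu) = 0.3403113 amu
Constituent mass = 17(1.007276) + 20(1.00866) = 37.296892 amu
Nuclear mass = 37.296892 − 0.3403113 = 36.9565807 amu ≈ 36.95658 amu (to 5 decimal places)

36.95658 amu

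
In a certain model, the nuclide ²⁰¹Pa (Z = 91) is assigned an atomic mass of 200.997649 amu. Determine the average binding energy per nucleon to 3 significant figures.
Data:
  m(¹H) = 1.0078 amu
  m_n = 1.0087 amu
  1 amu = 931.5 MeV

Z = 91, so N = A − Z = 201 − 91 = 110.
Total constituent mass: 91 × 1.0078 + 110 × 1.0087 = 202.6668 amu
The mass defect is 202.6668 − 200.997649 = 1.669151 amu.
Binding energy = Δm·c² = 1.669151 × 931.5 MeV/amu = 1554.81 MeV
Per nucleon: 1554.81 / 201 = 7.735 MeV

7.74 MeV/nucleon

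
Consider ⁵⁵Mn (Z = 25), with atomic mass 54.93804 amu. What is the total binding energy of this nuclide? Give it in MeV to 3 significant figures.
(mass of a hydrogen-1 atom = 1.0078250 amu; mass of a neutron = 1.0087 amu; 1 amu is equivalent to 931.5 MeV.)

483 MeV

Mass of separated nucleons = 25(1.0078250) + 30(1.0087) = 25.1956250 + 30.2610 = 55.4566250 amu
The mass defect is 55.4566250 − 54.93804 = 0.5185850 amu.
Binding energy = Δm·c² = 0.5185850 × 931.5 MeV/amu = 483.062 MeV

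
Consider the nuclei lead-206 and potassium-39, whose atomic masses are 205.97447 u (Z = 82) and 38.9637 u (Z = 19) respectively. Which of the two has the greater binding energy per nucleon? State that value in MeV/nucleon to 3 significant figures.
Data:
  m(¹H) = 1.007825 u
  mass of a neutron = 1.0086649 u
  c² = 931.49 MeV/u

lead-206: Σm = 82(1.007825) + 124(1.0086649) = 207.7160976 u; Δm = 1.7416276 u; E_B = 1622.3 MeV; E_B/A = 7.875 MeV
potassium-39: Σm = 19(1.007825) + 20(1.0086649) = 39.3219730 u; Δm = 0.3582730 u; E_B = 333.73 MeV; E_B/A = 8.557 MeV
potassium-39 has the higher binding energy per nucleon, so it is the more tightly bound nucleus.

potassium-39; 8.56 MeV/nucleon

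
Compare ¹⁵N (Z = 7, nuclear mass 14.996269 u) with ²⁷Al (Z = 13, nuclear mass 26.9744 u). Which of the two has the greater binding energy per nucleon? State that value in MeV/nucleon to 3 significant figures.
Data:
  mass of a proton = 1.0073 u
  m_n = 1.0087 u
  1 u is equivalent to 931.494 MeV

¹⁵N: Σm = 7(1.0073) + 8(1.0087) = 15.1207 u; Δm = 0.124431 u; E_B = 115.91 MeV; E_B/A = 7.727 MeV
²⁷Al: Σm = 13(1.0073) + 14(1.0087) = 27.2167 u; Δm = 0.2423 u; E_B = 225.70 MeV; E_B/A = 8.359 MeV
²⁷Al has the higher binding energy per nucleon, so it is the more tightly bound nucleus.

²⁷Al; 8.36 MeV/nucleon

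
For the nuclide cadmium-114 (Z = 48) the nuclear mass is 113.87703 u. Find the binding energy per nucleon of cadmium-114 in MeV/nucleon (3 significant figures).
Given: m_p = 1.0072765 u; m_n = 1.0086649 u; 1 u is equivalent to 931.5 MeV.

With 48 protons and 66 neutrons (A = 114):
Total constituent mass: 48 × 1.0072765 + 66 × 1.0086649 = 114.9211554 u
Δm = 114.9211554 − 113.87703 = 1.0441254 u
Binding energy = Δm·c² = 1.0441254 × 931.5 MeV/u = 972.603 MeV
BE/A = 972.603 MeV / 114 = 8.532 MeV/nucleon

8.53 MeV/nucleon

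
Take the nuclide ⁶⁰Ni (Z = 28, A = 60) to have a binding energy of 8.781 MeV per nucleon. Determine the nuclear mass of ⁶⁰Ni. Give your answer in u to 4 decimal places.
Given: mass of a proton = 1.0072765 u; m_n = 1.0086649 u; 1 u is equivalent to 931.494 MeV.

Total binding energy = 60 × 8.781 = 526.860 MeV
Mass defect = 526.860 MeV / (931.494 MeV/u) = 0.565608 u
Constituent mass = 28(1.0072765) + 32(1.0086649) = 60.4810188 u
Nuclear mass = 60.4810188 − 0.565608 = 59.9154108 u ≈ 59.9154 u (to 4 decimal places)

59.9154 u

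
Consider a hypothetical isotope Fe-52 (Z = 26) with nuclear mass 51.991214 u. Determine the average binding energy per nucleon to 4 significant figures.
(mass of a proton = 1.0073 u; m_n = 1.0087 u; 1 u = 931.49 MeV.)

7.609 MeV/nucleon

Mass of separated nucleons = 26(1.0073) + 26(1.0087) = 26.1898 + 26.2262 = 52.4160 u
The mass defect is 52.4160 − 51.991214 = 0.424786 u.
Converting to energy: 0.424786 u × 931.49 MeV/u = 395.684 MeV
Per nucleon: 395.684 / 52 = 7.609 MeV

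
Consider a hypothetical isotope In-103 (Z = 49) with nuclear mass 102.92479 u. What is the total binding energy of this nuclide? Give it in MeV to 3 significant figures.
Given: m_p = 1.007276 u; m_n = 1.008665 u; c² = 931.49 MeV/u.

Z = 49, so N = A − Z = 103 − 49 = 54.
Σm = 49·m_p + 54·m_n = 49.356524 + 54.467910 = 103.824434 u
Δm = 103.824434 − 102.92479 = 0.899644 u
E_B = 0.899644 × 931.49 = 838.009 MeV

838 MeV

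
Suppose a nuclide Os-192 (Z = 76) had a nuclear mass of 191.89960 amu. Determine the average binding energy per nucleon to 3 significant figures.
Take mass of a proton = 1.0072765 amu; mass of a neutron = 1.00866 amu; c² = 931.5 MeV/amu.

8.04 MeV/nucleon

Total constituent mass: 76 × 1.0072765 + 116 × 1.00866 = 193.5575740 amu
The mass defect is 193.5575740 − 191.89960 = 1.6579740 amu.
Converting to energy: 1.6579740 amu × 931.5 MeV/amu = 1544.40 MeV
Per nucleon: 1544.40 / 192 = 8.044 MeV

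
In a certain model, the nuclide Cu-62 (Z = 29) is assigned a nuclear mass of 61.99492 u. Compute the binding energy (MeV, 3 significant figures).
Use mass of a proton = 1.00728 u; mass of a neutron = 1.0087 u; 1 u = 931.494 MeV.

With 29 protons and 33 neutrons (A = 62):
Σm = 29·m_p + 33·m_n = 29.21112 + 33.2871 = 62.49822 u
The mass defect is 62.49822 − 61.99492 = 0.50330 u.
Binding energy = Δm·c² = 0.50330 × 931.494 MeV/u = 468.821 MeV

469 MeV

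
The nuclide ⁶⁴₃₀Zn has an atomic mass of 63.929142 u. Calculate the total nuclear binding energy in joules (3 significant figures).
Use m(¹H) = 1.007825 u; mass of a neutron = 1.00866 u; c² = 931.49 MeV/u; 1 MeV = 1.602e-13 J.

Z = 30, so N = A − Z = 64 − 30 = 34.
Total constituent mass: 30 × 1.007825 + 34 × 1.00866 = 64.529190 u
Δm = 64.529190 − 63.929142 = 0.600048 u
Converting to energy: 0.600048 u × 931.49 MeV/u = 558.939 MeV
In joules: 558.939 MeV × 1.602e-13 J/MeV = 8.9542e-11 J

8.95e-11 J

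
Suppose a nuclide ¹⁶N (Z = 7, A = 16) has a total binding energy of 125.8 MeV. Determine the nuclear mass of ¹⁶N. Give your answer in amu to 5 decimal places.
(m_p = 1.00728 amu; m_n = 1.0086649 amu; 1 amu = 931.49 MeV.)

15.99389 amu

Mass defect = 125.8 MeV / (931.49 MeV/amu) = 0.1350524 amu
Constituent mass = 7(1.00728) + 9(1.0086649) = 16.1289441 amu
Nuclear mass = 16.1289441 − 0.1350524 = 15.9938917 amu ≈ 15.99389 amu (to 5 decimal places)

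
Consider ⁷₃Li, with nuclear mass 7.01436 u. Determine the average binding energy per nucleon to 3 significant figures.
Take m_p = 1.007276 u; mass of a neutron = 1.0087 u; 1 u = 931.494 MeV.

Σm = 3·m_p + 4·m_n = 3.021828 + 4.0348 = 7.056628 u
The mass defect is 7.056628 − 7.01436 = 0.042268 u.
Binding energy = Δm·c² = 0.042268 × 931.494 MeV/u = 39.3724 MeV
Per nucleon: 39.3724 / 7 = 5.6246 MeV

5.62 MeV/nucleon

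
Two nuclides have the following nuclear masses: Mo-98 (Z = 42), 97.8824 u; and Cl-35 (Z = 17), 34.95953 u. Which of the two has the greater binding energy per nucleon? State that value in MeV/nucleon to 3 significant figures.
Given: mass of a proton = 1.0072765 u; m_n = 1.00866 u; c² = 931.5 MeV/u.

Mo-98: Σm = 42(1.0072765) + 56(1.00866) = 98.7905730 u; Δm = 0.9081730 u; E_B = 845.96 MeV; E_B/A = 8.632 MeV
Cl-35: Σm = 17(1.0072765) + 18(1.00866) = 35.2795805 u; Δm = 0.3200505 u; E_B = 298.13 MeV; E_B/A = 8.518 MeV
Mo-98 has the higher binding energy per nucleon, so it is the more tightly bound nucleus.

Mo-98; 8.63 MeV/nucleon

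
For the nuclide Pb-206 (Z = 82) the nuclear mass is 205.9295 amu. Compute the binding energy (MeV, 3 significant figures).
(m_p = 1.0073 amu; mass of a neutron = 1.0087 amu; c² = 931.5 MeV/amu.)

The nucleus contains 82 protons and 206 − 82 = 124 neutrons.
Σm = 82·m_p + 124·m_n = 82.5986 + 125.0788 = 207.6774 amu
Mass defect Δm = 207.6774 − 205.9295 = 1.7479 amu
Binding energy = Δm·c² = 1.7479 × 931.5 MeV/amu = 1628.17 MeV

1630 MeV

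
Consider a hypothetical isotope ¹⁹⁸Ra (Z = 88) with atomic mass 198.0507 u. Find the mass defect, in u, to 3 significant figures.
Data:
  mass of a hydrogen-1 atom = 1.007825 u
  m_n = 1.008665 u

1.59 u

The nucleus contains 88 protons and 198 − 88 = 110 neutrons.
Mass of separated nucleons = 88(1.007825) + 110(1.008665) = 88.688600 + 110.953150 = 199.641750 u
Δm = 199.641750 − 198.0507 = 1.591050 u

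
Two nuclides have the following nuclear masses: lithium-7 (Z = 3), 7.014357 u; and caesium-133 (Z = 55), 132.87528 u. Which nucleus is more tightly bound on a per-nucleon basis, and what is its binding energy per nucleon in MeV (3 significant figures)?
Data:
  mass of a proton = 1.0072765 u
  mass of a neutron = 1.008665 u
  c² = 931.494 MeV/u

lithium-7: Σm = 3(1.0072765) + 4(1.008665) = 7.0564895 u; Δm = 0.0421325 u; E_B = 39.246 MeV; E_B/A = 5.607 MeV
caesium-133: Σm = 55(1.0072765) + 78(1.008665) = 134.0760775 u; Δm = 1.2007975 u; E_B = 1118.5 MeV; E_B/A = 8.410 MeV
caesium-133 has the higher binding energy per nucleon, so it is the more tightly bound nucleus.

caesium-133; 8.41 MeV/nucleon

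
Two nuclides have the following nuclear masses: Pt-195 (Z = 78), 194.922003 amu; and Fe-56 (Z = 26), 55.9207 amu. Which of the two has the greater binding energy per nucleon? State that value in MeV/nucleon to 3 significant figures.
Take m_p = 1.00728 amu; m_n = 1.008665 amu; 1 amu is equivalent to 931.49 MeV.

Fe-56; 8.79 MeV/nucleon

Pt-195: Σm = 78(1.00728) + 117(1.008665) = 196.581645 amu; Δm = 1.659642 amu; E_B = 1545.9 MeV; E_B/A = 7.928 MeV
Fe-56: Σm = 26(1.00728) + 30(1.008665) = 56.449230 amu; Δm = 0.528530 amu; E_B = 492.32 MeV; E_B/A = 8.791 MeV
Fe-56 has the higher binding energy per nucleon, so it is the more tightly bound nucleus.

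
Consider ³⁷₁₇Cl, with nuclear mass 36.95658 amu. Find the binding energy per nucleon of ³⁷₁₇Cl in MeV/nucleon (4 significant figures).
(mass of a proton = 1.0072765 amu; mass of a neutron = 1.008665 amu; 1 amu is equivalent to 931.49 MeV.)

With 17 protons and 20 neutrons (A = 37):
Σm = 17·m_p + 20·m_n = 17.1237005 + 20.173300 = 37.2970005 amu
Mass defect Δm = 37.2970005 − 36.95658 = 0.3404205 amu
E_B = 0.3404205 × 931.49 = 317.098 MeV
BE/A = 317.098 MeV / 37 = 8.570 MeV/nucleon

8.570 MeV/nucleon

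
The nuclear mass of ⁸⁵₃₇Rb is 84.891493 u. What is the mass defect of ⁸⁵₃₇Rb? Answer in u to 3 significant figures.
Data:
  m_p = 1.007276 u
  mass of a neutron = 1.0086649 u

Z = 37, so N = A − Z = 85 − 37 = 48.
Total constituent mass: 37 × 1.007276 + 48 × 1.0086649 = 85.6851272 u
Δm = 85.6851272 − 84.891493 = 0.7936342 u

0.794 u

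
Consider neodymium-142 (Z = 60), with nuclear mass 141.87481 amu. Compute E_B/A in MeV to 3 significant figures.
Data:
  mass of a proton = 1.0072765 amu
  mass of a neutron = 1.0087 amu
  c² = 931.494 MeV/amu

8.36 MeV/nucleon

The nucleus contains 60 protons and 142 − 60 = 82 neutrons.
Σm = 60·m_p + 82·m_n = 60.4365900 + 82.7134 = 143.1499900 amu
The mass defect is 143.1499900 − 141.87481 = 1.2751800 amu.
Binding energy = Δm·c² = 1.2751800 × 931.494 MeV/amu = 1187.82 MeV
BE/A = 1187.82 MeV / 142 = 8.3649 MeV/nucleon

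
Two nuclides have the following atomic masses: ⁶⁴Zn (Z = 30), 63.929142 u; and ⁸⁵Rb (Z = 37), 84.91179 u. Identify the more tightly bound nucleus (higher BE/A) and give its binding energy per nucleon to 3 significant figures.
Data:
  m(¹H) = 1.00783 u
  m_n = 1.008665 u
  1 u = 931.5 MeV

⁶⁴Zn: Σm = 30(1.00783) + 34(1.008665) = 64.529510 u; Δm = 0.600368 u; E_B = 559.24 MeV; E_B/A = 8.738 MeV
⁸⁵Rb: Σm = 37(1.00783) + 48(1.008665) = 85.705630 u; Δm = 0.793840 u; E_B = 739.46 MeV; E_B/A = 8.700 MeV
⁶⁴Zn has the higher binding energy per nucleon, so it is the more tightly bound nucleus.

⁶⁴Zn; 8.74 MeV/nucleon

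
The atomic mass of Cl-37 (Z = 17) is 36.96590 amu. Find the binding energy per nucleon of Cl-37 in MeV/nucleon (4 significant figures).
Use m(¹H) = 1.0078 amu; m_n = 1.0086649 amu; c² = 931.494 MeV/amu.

Z = 17, so N = A − Z = 37 − 17 = 20.
Σm = 17·m(¹H) + 20·m_n = 17.1326 + 20.1732980 = 37.3058980 amu
Mass defect Δm = 37.3058980 − 36.96590 = 0.3399980 amu
E_B = 0.3399980 × 931.494 = 316.706 MeV
BE/A = 316.706 MeV / 37 = 8.560 MeV/nucleon

8.560 MeV/nucleon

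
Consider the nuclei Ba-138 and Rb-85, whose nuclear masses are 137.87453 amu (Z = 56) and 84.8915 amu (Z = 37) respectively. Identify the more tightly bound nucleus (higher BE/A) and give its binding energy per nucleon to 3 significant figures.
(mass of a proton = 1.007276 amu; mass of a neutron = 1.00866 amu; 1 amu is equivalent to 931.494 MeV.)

Rb-85; 8.69 MeV/nucleon

Ba-138: Σm = 56(1.007276) + 82(1.00866) = 139.117576 amu; Δm = 1.243046 amu; E_B = 1157.9 MeV; E_B/A = 8.391 MeV
Rb-85: Σm = 37(1.007276) + 48(1.00866) = 85.684892 amu; Δm = 0.793392 amu; E_B = 739.04 MeV; E_B/A = 8.6946 MeV
Rb-85 has the higher binding energy per nucleon, so it is the more tightly bound nucleus.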